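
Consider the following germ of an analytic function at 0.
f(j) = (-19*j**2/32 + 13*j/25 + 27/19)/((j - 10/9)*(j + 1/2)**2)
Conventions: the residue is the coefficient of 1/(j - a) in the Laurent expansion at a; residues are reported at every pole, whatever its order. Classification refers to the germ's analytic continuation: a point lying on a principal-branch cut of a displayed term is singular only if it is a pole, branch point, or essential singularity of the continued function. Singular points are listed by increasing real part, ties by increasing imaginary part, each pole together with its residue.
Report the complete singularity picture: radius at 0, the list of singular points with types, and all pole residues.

Radius of convergence at 0: 1/2.
At -1/2: a pole of order 2; residue -95337/88160.
At 10/9: a pole of order 1; residue 2687/5510.

Denominator factor (j + 1/2)^2: pole of order 2 at -1/2, modulus 1/2.
Denominator factor (j - 10/9): pole of order 1 at 10/9, modulus 10/9.
The radius of convergence is the smallest modulus among the singular points: 1/2.
At the order-2 pole -1/2 set g(j) = (j - (-1/2))^2*f(j) = (-19*j**2/32 + 13*j/25 + 27/19)/(j - 10/9).
Order-2 pole: residue = g'(a); g'(-1/2) = -95337/88160, so the residue is -95337/88160.
At the order-1 pole 10/9 set g(j) = (j - (10/9))*f(j) = (-19*j**2/32 + 13*j/25 + 27/19)/(j + 1/2)**2.
Simple pole: residue = g(a) at a = 10/9, which is 2687/5510.
List the singular points by increasing real part (a conjugate pair: the negative imaginary part first).


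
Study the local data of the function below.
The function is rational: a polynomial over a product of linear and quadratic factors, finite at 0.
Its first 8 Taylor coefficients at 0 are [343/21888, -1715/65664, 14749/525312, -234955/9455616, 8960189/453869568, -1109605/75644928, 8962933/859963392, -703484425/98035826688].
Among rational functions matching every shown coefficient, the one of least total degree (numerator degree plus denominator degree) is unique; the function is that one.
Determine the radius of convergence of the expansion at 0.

The radius of convergence is 12/7.

No rational of total degree below 4 reproduces all 8 coefficients; solving the [0/4] Pade equations on them gives f(α) = 14/(19*(α + 12/7)**2*(α + 4)**2), whose expansion matches every shown term.
Denominator factor (α + 4)^2: pole of order 2 at -4, modulus 4.
Denominator factor (α + 12/7)^2: pole of order 2 at -12/7, modulus 12/7.
The radius of convergence is the smallest modulus among the singular points: 12/7.


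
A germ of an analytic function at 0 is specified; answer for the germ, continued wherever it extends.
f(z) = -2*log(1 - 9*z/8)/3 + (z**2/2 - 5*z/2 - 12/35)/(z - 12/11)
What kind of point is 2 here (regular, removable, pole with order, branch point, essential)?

Denominator factors: z - 12/11 = 10/11 at z = 2 — none vanishes.
Branch term log(1 - z/(8/9)): argument at 2 is -5/4, nonzero, so 2 is not its branch point (a point on a principal cut is still regular for the continued germ).
So the germ continues analytically to 2.

The point is a regular point.


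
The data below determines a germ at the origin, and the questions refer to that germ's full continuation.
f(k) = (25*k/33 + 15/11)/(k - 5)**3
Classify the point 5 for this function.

The denominator factor k - 5 vanishes at 5 and appears to the power 3; the numerator there equals 170/33, nonzero, and no other factor vanishes.
Hence a pole whose order is the multiplicity, 3.

The point is a pole of order 3.


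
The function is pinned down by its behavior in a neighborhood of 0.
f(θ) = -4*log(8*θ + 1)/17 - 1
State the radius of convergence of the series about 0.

The radius of convergence is 1/8.

Branch term (-4/17)*log(1 - θ/(-1/8)): its argument vanishes at θ = -1/8, a logarithmic branch point, modulus 1/8.
The radius of convergence is the smallest modulus among the singular points: 1/8.


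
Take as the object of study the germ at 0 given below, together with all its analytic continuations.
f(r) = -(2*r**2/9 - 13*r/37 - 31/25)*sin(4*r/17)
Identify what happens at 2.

The point is a regular point.

There is no denominator, hence no pole anywhere.
The factor -sin(4*r/17) is entire.
So the germ continues analytically to 2.


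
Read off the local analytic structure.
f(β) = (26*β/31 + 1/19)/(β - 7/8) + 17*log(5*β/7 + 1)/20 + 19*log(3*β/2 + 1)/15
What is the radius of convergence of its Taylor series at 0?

Denominator factor (β - 7/8): pole of order 1 at 7/8, modulus 7/8.
Branch term (19/15)*log(1 - β/(-2/3)): its argument vanishes at β = -2/3, a logarithmic branch point, modulus 2/3.
Branch term (17/20)*log(1 - β/(-7/5)): its argument vanishes at β = -7/5, a logarithmic branch point, modulus 7/5.
The radius of convergence is the smallest modulus among the singular points: 2/3.

The radius of convergence is 2/3.


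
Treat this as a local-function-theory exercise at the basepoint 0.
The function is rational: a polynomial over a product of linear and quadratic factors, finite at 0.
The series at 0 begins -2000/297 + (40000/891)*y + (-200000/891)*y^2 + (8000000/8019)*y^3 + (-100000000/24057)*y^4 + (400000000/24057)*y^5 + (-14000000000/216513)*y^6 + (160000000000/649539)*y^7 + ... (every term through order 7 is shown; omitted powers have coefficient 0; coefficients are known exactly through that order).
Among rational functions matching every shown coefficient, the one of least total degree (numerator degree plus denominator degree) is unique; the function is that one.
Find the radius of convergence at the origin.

The radius of convergence is 3/10.

No rational of total degree below 2 reproduces all 8 coefficients; solving the [0/2] Pade equations on them gives f(y) = -20/(33*(y + 3/10)**2), whose expansion matches every shown term.
Denominator factor (y + 3/10)^2: pole of order 2 at -3/10, modulus 3/10.
The radius of convergence is the smallest modulus among the singular points: 3/10.


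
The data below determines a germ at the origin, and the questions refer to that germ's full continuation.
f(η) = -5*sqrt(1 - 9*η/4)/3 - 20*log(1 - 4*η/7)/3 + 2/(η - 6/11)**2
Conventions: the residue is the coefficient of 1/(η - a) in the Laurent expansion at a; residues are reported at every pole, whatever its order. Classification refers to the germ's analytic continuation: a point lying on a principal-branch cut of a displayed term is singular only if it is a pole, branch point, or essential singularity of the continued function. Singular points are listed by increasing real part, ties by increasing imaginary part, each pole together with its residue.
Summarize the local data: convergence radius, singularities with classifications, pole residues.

Radius of convergence at 0: 4/9.
At 4/9: an algebraic (square-root) branch point.
At 6/11: a pole of order 2; residue 0.
At 7/4: a logarithmic branch point.

Denominator factor (η - 6/11)^2: pole of order 2 at 6/11, modulus 6/11.
Branch term (-5/3)*sqrt(1 - η/(4/9)): its argument vanishes at η = 4/9, a square-root branch point, modulus 4/9.
Branch term (-20/3)*log(1 - η/(7/4)): its argument vanishes at η = 7/4, a logarithmic branch point, modulus 7/4.
The radius of convergence is the smallest modulus among the singular points: 4/9.
The branch terms are analytic at 6/11 and contribute nothing to the residue; only the rational part matters.
At the order-2 pole 6/11 set g(η) = (η - (6/11))^2*(rational part) = 2.
Order-2 pole: residue = g'(a); g'(6/11) = 0, so the residue is 0.
List the singular points by increasing real part (a conjugate pair: the negative imaginary part first).


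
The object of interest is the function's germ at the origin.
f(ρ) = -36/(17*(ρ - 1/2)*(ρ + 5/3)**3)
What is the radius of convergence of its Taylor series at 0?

Denominator factor (ρ - 1/2): pole of order 1 at 1/2, modulus 1/2.
Denominator factor (ρ + 5/3)^3: pole of order 3 at -5/3, modulus 5/3.
The radius of convergence is the smallest modulus among the singular points: 1/2.

The radius of convergence is 1/2.


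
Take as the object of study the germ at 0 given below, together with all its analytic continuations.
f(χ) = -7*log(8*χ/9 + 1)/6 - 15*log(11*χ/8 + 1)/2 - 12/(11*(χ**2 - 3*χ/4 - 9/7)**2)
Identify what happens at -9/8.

The term (-7/6)*log(1 - χ/(-9/8)) has argument 1 - -9/8/(-9/8) = 0 at -9/8: a logarithmic (infinitely-sheeted) branch point; the remaining terms are analytic or single-valued there.

The point is a logarithmic branch point.


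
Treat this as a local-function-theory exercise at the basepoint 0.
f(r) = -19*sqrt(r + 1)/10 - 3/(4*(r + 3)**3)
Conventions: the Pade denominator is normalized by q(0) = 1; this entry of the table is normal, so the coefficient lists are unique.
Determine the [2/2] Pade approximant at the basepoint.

Taylor coefficients needed (expand at 0): a_0 = -347/180, a_1 = -83/90, a_2 = 473/2160, a_3 = -4217/38880, a_4 = 4297/62208.
Write the denominator as Q(r) = 1 + q1*r + q2*r^2. Requiring Q*f - P = O(r^5) with deg P <= 2 kills the coefficients of r^3..r^4 in Q*f:
  r^3: a_3 + q1*a_2 + q2*a_1 = 0, i.e. -4217/38880 + (473/2160)*q1 + (-83/90)*q2 = 0.
  r^4: a_4 + q1*a_3 + q2*a_2 = 0, i.e. 4297/62208 + (-4217/38880)*q1 + (473/2160)*q2 = 0.
Solving this linear system: q1 = 1677562/2186571, q2 = 20329289/314866224.
The numerator is Q*f truncated at degree 2: P0 = a_0 = -347/180; P1 = a_1 + q1*a_0 = -47254240/19679139; P2 = a_2 + q1*a_1 + q2*a_0 = -6948745667/11335184064.

The Pade approximant has numerator coefficients [-347/180, -47254240/19679139, -6948745667/11335184064]; denominator coefficients [1, 1677562/2186571, 20329289/314866224].


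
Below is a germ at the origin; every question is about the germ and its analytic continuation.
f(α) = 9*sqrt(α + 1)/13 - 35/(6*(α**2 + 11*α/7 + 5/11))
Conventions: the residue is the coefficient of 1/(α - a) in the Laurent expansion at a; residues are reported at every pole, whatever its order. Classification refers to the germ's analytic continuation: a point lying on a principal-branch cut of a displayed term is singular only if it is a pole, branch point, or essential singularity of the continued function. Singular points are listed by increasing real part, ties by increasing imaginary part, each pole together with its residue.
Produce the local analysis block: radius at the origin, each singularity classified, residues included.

Radius of convergence at 0: 11/14 - (3/154)*sqrt(429).
At -11/14 - (3/154)*sqrt(429): a pole of order 1; residue (245/702)*sqrt(429).
At -1: an algebraic (square-root) branch point.
At -11/14 + (3/154)*sqrt(429): a pole of order 1; residue -(245/702)*sqrt(429).

Denominator factor (α**2 + 11*α/7 + 5/11): discriminant 351/539, real irrational roots -11/14 + (3/154)*sqrt(429) and -11/14 - (3/154)*sqrt(429); poles of order 1, moduli 11/14 - (3/154)*sqrt(429) and 11/14 + (3/154)*sqrt(429).
Branch term (9/13)*sqrt(1 - α/(-1)): its argument vanishes at α = -1, a square-root branch point, modulus 1.
The radius of convergence is the smallest modulus among the singular points: 11/14 - (3/154)*sqrt(429).
The branch term is analytic at -11/14 - (3/154)*sqrt(429) and contributes nothing to the residue; only the rational part matters.
The factor α**2 + 11*α/7 + 5/11 splits as (α - a)(α - a') with a = -11/14 - (3/154)*sqrt(429), a' = -11/14 + (3/154)*sqrt(429). At the order-1 pole a set g(α) = (α - a)*(rational part) = [-35/6] / (α - a').
Simple pole: residue = g(a) at a = -11/14 - (3/154)*sqrt(429), which is (245/702)*sqrt(429).
The branch term is analytic at -11/14 + (3/154)*sqrt(429) and contributes nothing to the residue; only the rational part matters.
The factor α**2 + 11*α/7 + 5/11 splits as (α - a)(α - a') with a = -11/14 + (3/154)*sqrt(429), a' = -11/14 - (3/154)*sqrt(429). At the order-1 pole a set g(α) = (α - a)*(rational part) = [-35/6] / (α - a').
Simple pole: residue = g(a) at a = -11/14 + (3/154)*sqrt(429), which is -(245/702)*sqrt(429).
List the singular points by increasing real part (a conjugate pair: the negative imaginary part first).


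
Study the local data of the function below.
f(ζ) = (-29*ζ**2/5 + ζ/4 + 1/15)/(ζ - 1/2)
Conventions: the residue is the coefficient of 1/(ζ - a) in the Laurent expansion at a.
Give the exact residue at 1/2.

At the order-1 pole 1/2 set g(ζ) = (ζ - (1/2))*f(ζ) = -29*ζ**2/5 + ζ/4 + 1/15.
Simple pole: residue = g(a) at a = 1/2, which is -151/120.

The residue is -151/120.


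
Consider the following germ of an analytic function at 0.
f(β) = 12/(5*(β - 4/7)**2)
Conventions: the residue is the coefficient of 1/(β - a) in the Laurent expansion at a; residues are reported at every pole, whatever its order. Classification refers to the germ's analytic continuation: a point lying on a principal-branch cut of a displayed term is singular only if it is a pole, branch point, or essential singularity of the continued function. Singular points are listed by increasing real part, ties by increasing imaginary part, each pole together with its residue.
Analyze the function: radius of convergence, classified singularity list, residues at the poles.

Denominator factor (β - 4/7)^2: pole of order 2 at 4/7, modulus 4/7.
The radius of convergence is the smallest modulus among the singular points: 4/7.
At the order-2 pole 4/7 set g(β) = (β - (4/7))^2*f(β) = 12/5.
Order-2 pole: residue = g'(a); g'(4/7) = 0, so the residue is 0.

Radius of convergence at 0: 4/7.
At 4/7: a pole of order 2; residue 0.


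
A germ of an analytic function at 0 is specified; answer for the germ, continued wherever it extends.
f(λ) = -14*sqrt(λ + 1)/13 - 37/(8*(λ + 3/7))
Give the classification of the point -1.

The point is an algebraic (square-root) branch point.

The term (-14/13)*sqrt(1 - λ/(-1)) has argument 1 - -1/(-1) = 0 at -1: a square-root (algebraic, two-sheeted) branch point; the remaining terms are analytic or single-valued there.


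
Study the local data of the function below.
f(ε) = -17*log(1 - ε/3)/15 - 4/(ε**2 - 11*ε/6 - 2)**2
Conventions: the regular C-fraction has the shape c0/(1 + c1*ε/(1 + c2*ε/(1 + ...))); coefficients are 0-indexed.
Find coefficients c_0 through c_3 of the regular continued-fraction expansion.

Taylor coefficients (expand at 0): a_0 = -1, a_1 = 199/90, a_2 = -7469/2160, a_3 = 113627/19440.
c0 = a_0 = -1. Peel one level at a time: if S = 1 + c*ε/S' with S'(0) = 1, then c is the ε-coefficient of S and S' = c*ε/(S - 1).
S_1 = c0/f = 1 + (199/90)*ε + (46369/32400)*ε^2 + ...; c1 = 199/90.
S_2 = c1*ε/(S_1 - 1) = 1 + (-46369/71640)*ε + (-13536301/68430528)*ε^2 + ...; c2 = -46369/71640.
S_3 = c2*ε/(S_2 - 1) = 1 + (-67681505/221458344)*ε + ...; c3 = -67681505/221458344.

The regular C-fraction coefficients are [-1, 199/90, -46369/71640, -67681505/221458344].


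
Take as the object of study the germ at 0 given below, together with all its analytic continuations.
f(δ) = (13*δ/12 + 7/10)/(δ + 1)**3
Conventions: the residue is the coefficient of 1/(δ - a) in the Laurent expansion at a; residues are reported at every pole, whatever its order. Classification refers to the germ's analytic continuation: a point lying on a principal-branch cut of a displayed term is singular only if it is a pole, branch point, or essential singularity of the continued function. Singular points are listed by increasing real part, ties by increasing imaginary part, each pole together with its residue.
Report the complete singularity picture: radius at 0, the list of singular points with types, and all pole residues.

Radius of convergence at 0: 1.
At -1: a pole of order 3; residue 0.

Denominator factor (δ + 1)^3: pole of order 3 at -1, modulus 1.
The radius of convergence is the smallest modulus among the singular points: 1.
At the order-3 pole -1 set g(δ) = (δ - (-1))^3*f(δ) = 13*δ/12 + 7/10.
Order-3 pole: residue = g''(a)/2; g''(-1) = 0, so the residue is 0.


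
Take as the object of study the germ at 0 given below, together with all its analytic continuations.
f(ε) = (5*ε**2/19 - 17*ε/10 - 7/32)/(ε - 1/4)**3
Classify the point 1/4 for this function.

The point is a pole of order 3.

The denominator factor ε - 1/4 vanishes at 1/4 and appears to the power 3; the numerator there equals -1907/3040, nonzero, and no other factor vanishes.
Hence a pole whose order is the multiplicity, 3.


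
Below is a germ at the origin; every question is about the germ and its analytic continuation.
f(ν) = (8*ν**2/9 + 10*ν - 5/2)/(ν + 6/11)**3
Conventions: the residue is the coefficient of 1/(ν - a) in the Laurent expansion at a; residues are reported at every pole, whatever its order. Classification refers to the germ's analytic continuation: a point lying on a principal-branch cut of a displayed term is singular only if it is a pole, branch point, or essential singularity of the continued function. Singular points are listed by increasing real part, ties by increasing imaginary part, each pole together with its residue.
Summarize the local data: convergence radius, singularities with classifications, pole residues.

Denominator factor (ν + 6/11)^3: pole of order 3 at -6/11, modulus 6/11.
The radius of convergence is the smallest modulus among the singular points: 6/11.
At the order-3 pole -6/11 set g(ν) = (ν - (-6/11))^3*f(ν) = 8*ν**2/9 + 10*ν - 5/2.
Order-3 pole: residue = g''(a)/2; g''(-6/11) = 16/9, so the residue is 8/9.

Radius of convergence at 0: 6/11.
At -6/11: a pole of order 3; residue 8/9.


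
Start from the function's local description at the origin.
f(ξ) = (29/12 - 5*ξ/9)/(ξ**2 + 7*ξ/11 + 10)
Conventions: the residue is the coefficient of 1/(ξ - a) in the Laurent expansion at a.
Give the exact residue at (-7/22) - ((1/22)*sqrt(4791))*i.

The factor ξ**2 + 7*ξ/11 + 10 splits as (ξ - a)(ξ - a') with a = (-7/22) - ((1/22)*sqrt(4791))*i, a' = (-7/22) + ((1/22)*sqrt(4791))*i. At the order-1 pole a set g(ξ) = (ξ - a)*f(ξ) = [29/12 - 5*ξ/9] / (ξ - a').
Simple pole: residue = g(a) at a = (-7/22) - ((1/22)*sqrt(4791))*i, which is (-5/18) + ((1027/172476)*sqrt(4791))*i.

The residue is (-5/18) + ((1027/172476)*sqrt(4791))*i.


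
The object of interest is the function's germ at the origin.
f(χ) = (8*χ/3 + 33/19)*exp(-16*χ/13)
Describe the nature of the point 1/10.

The point is a regular point.

There is no denominator, hence no pole anywhere.
The factor exp(-16*χ/13) is entire.
So the germ continues analytically to 1/10.


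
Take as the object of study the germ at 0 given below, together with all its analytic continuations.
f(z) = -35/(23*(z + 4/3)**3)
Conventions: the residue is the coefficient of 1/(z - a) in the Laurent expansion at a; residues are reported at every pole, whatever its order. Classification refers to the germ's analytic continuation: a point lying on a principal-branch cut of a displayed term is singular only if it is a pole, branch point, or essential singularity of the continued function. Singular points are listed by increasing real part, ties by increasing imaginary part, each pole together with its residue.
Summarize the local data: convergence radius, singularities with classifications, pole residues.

Denominator factor (z + 4/3)^3: pole of order 3 at -4/3, modulus 4/3.
The radius of convergence is the smallest modulus among the singular points: 4/3.
At the order-3 pole -4/3 set g(z) = (z - (-4/3))^3*f(z) = -35/23.
Order-3 pole: residue = g''(a)/2; g''(-4/3) = 0, so the residue is 0.

Radius of convergence at 0: 4/3.
At -4/3: a pole of order 3; residue 0.


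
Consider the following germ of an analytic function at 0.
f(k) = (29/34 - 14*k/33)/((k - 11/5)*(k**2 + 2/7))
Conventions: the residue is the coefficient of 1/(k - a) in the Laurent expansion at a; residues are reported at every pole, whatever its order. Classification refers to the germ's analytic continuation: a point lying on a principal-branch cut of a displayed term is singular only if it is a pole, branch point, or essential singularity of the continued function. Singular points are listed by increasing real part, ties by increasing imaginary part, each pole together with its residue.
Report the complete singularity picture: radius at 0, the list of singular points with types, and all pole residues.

Denominator factor (k - 11/5): pole of order 1 at 11/5, modulus 11/5.
Denominator factor (k**2 + 2/7): discriminant -8/7, complex-conjugate roots ((1/7)*sqrt(14))*i and -((1/7)*sqrt(14))*i; poles of order 1, moduli (1/7)*sqrt(14) and (1/7)*sqrt(14).
The radius of convergence is the smallest modulus among the singular points: (1/7)*sqrt(14).
The factor k**2 + 2/7 splits as (k - a)(k - a') with a = -((1/7)*sqrt(14))*i, a' = ((1/7)*sqrt(14))*i. At the order-1 pole a set g(k) = (k - a)*f(k) = [(29/34 - 14*k/33)/(k - 11/5)] / (k - a').
Simple pole: residue = g(a) at a = -((1/7)*sqrt(14))*i, which is (1435/182988) - ((392245/4025736)*sqrt(14))*i.
The factor k**2 + 2/7 splits as (k - a)(k - a') with a = ((1/7)*sqrt(14))*i, a' = -((1/7)*sqrt(14))*i. At the order-1 pole a set g(k) = (k - a)*f(k) = [(29/34 - 14*k/33)/(k - 11/5)] / (k - a').
Simple pole: residue = g(a) at a = ((1/7)*sqrt(14))*i, which is (1435/182988) + ((392245/4025736)*sqrt(14))*i.
At the order-1 pole 11/5 set g(k) = (k - (11/5))*f(k) = (29/34 - 14*k/33)/(k**2 + 2/7).
Simple pole: residue = g(a) at a = 11/5, which is -1435/91494.
List the singular points by increasing real part (a conjugate pair: the negative imaginary part first).

Radius of convergence at 0: (1/7)*sqrt(14).
At -((1/7)*sqrt(14))*i: a pole of order 1; residue (1435/182988) - ((392245/4025736)*sqrt(14))*i.
At ((1/7)*sqrt(14))*i: a pole of order 1; residue (1435/182988) + ((392245/4025736)*sqrt(14))*i.
At 11/5: a pole of order 1; residue -1435/91494.


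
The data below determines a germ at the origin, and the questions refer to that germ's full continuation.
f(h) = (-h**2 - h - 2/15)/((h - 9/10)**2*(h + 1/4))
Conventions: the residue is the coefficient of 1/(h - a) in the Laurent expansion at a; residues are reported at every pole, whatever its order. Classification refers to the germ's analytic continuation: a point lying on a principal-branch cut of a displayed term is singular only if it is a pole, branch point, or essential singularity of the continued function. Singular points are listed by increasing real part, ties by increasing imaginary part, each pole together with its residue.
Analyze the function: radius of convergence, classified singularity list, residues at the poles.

Denominator factor (h + 1/4): pole of order 1 at -1/4, modulus 1/4.
Denominator factor (h - 9/10)^2: pole of order 2 at 9/10, modulus 9/10.
The radius of convergence is the smallest modulus among the singular points: 1/4.
At the order-1 pole -1/4 set g(h) = (h - (-1/4))*f(h) = (-h**2 - h - 2/15)/(h - 9/10)**2.
Simple pole: residue = g(a) at a = -1/4, which is 65/1587.
At the order-2 pole 9/10 set g(h) = (h - (9/10))^2*f(h) = (-h**2 - h - 2/15)/(h + 1/4).
Order-2 pole: residue = g'(a); g'(9/10) = -1652/1587, so the residue is -1652/1587.
List the singular points by increasing real part (a conjugate pair: the negative imaginary part first).

Radius of convergence at 0: 1/4.
At -1/4: a pole of order 1; residue 65/1587.
At 9/10: a pole of order 2; residue -1652/1587.


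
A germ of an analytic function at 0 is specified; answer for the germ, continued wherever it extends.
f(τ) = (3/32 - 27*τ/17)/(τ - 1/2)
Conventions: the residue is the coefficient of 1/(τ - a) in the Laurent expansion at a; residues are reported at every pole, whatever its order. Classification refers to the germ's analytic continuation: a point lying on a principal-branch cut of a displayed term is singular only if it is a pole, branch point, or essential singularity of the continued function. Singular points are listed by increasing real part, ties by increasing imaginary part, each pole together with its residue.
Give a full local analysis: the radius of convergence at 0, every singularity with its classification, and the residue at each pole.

Denominator factor (τ - 1/2): pole of order 1 at 1/2, modulus 1/2.
The radius of convergence is the smallest modulus among the singular points: 1/2.
At the order-1 pole 1/2 set g(τ) = (τ - (1/2))*f(τ) = 3/32 - 27*τ/17.
Simple pole: residue = g(a) at a = 1/2, which is -381/544.

Radius of convergence at 0: 1/2.
At 1/2: a pole of order 1; residue -381/544.


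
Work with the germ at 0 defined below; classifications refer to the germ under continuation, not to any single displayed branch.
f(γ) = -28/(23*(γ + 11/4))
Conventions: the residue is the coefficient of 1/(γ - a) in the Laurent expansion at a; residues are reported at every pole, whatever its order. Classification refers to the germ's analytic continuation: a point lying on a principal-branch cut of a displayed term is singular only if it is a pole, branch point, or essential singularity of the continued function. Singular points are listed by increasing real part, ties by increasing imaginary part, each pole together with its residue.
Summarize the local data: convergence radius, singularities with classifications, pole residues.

Radius of convergence at 0: 11/4.
At -11/4: a pole of order 1; residue -28/23.

Denominator factor (γ + 11/4): pole of order 1 at -11/4, modulus 11/4.
The radius of convergence is the smallest modulus among the singular points: 11/4.
At the order-1 pole -11/4 set g(γ) = (γ - (-11/4))*f(γ) = -28/23.
Simple pole: residue = g(a) at a = -11/4, which is -28/23.


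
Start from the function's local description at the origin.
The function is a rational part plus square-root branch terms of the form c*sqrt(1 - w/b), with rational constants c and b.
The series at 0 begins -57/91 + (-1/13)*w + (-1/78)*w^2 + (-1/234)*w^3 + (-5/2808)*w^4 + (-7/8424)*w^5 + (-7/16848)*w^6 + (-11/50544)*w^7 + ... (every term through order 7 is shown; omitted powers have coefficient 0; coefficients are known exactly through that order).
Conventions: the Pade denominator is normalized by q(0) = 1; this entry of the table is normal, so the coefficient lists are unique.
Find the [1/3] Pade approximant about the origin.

The Pade approximant has numerator coefficients [-57/91, 17453/70252]; denominator coefficients [1, -401/772, 301/6948, -7/4632].

Taylor coefficients needed (read off): a_0 = -57/91, a_1 = -1/13, a_2 = -1/78, a_3 = -1/234, a_4 = -5/2808.
Write the denominator as Q(w) = 1 + q1*w + q2*w^2 + q3*w^3. Requiring Q*f - P = O(w^5) with deg P <= 1 kills the coefficients of w^2..w^4 in Q*f:
  w^2: a_2 + q1*a_1 + q2*a_0 = 0, i.e. -1/78 + (-1/13)*q1 + (-57/91)*q2 = 0.
  w^3: a_3 + q1*a_2 + q2*a_1 + q3*a_0 = 0, i.e. -1/234 + (-1/78)*q1 + (-1/13)*q2 + (-57/91)*q3 = 0.
  w^4: a_4 + q1*a_3 + q2*a_2 + q3*a_1 = 0, i.e. -5/2808 + (-1/234)*q1 + (-1/78)*q2 + (-1/13)*q3 = 0.
Solving this linear system: q1 = -401/772, q2 = 301/6948, q3 = -7/4632.
The numerator is Q*f truncated at degree 1: P0 = a_0 = -57/91; P1 = a_1 + q1*a_0 = 17453/70252.


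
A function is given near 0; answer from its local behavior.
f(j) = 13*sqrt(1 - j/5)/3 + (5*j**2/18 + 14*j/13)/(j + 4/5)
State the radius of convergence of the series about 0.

Denominator factor (j + 4/5): pole of order 1 at -4/5, modulus 4/5.
Branch term (13/3)*sqrt(1 - j/(5)): its argument vanishes at j = 5, a square-root branch point, modulus 5.
The radius of convergence is the smallest modulus among the singular points: 4/5.

The radius of convergence is 4/5.


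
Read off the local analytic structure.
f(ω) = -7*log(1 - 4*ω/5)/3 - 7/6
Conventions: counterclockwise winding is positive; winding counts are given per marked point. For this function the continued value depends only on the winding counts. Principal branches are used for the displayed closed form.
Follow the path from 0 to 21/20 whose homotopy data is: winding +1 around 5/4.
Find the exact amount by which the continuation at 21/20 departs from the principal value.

Continued minus principal equals -(14/3)*pi*i.

The rational part is single-valued and drops out of the difference; each branch term changes only by its own monodromy.
(-7/3)*log(1 - ω/(5/4)): each positive loop around 5/4 adds 2*pi*i to the log, so winding +1 contributes (-7/3)*(1)*2*pi*i = -(14/3)*pi*i.
Summing the contributions at ω = 21/20 gives -(14/3)*pi*i.


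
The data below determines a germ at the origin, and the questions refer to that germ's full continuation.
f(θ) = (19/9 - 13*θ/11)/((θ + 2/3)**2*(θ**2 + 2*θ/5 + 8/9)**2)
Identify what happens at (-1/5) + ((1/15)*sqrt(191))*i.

The denominator factor θ**2 + 2*θ/5 + 8/9 vanishes at (-1/5) + ((1/15)*sqrt(191))*i and appears to the power 2; the numerator there equals (1162/495) - ((13/165)*sqrt(191))*i, nonzero, and no other factor vanishes.
Hence a pole whose order is the multiplicity, 2.

The point is a pole of order 2.


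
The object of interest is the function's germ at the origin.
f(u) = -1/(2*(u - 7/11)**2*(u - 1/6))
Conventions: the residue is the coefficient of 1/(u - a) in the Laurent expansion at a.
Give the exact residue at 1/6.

The residue is -2178/961.

At the order-1 pole 1/6 set g(u) = (u - (1/6))*f(u) = -1/(2*(u - 7/11)**2).
Simple pole: residue = g(a) at a = 1/6, which is -2178/961.


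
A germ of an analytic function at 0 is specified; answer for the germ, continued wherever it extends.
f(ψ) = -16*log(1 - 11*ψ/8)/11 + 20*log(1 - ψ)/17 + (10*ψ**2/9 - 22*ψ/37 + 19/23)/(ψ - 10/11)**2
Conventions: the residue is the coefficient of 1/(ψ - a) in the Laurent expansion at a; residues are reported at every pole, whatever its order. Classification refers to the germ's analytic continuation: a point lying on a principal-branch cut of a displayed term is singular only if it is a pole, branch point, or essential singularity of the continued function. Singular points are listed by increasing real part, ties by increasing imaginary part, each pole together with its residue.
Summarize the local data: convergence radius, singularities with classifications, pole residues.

Denominator factor (ψ - 10/11)^2: pole of order 2 at 10/11, modulus 10/11.
Branch term (-16/11)*log(1 - ψ/(8/11)): its argument vanishes at ψ = 8/11, a logarithmic branch point, modulus 8/11.
Branch term (20/17)*log(1 - ψ/(1)): its argument vanishes at ψ = 1, a logarithmic branch point, modulus 1.
The radius of convergence is the smallest modulus among the singular points: 8/11.
The branch terms are analytic at 10/11 and contribute nothing to the residue; only the rational part matters.
At the order-2 pole 10/11 set g(ψ) = (ψ - (10/11))^2*(rational part) = 10*ψ**2/9 - 22*ψ/37 + 19/23.
Order-2 pole: residue = g'(a); g'(10/11) = 5222/3663, so the residue is 5222/3663.
List the singular points by increasing real part (a conjugate pair: the negative imaginary part first).

Radius of convergence at 0: 8/11.
At 8/11: a logarithmic branch point.
At 10/11: a pole of order 2; residue 5222/3663.
At 1: a logarithmic branch point.


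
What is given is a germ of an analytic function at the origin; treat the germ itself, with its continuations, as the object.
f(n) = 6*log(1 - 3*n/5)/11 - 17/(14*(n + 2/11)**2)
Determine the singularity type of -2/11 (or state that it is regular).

The denominator factor n + 2/11 vanishes at -2/11 and appears to the power 2; the numerator there equals -17/14, nonzero, and no other factor vanishes.
The branch terms are analytic at this point.
Hence a pole whose order is the multiplicity, 2.

The point is a pole of order 2.


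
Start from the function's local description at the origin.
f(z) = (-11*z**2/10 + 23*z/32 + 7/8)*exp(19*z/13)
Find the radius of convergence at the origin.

The factor exp(19*z/13) is entire and contributes no finite singular point.
The polynomial part has no poles.
No finite singular points: the Taylor series at 0 converges everywhere.

The radius of convergence is infinite.


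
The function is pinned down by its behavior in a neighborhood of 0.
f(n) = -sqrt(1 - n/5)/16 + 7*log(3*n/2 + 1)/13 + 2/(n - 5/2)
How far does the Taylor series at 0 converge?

The radius of convergence is 2/3.

Denominator factor (n - 5/2): pole of order 1 at 5/2, modulus 5/2.
Branch term (7/13)*log(1 - n/(-2/3)): its argument vanishes at n = -2/3, a logarithmic branch point, modulus 2/3.
Branch term (-1/16)*sqrt(1 - n/(5)): its argument vanishes at n = 5, a square-root branch point, modulus 5.
The radius of convergence is the smallest modulus among the singular points: 2/3.


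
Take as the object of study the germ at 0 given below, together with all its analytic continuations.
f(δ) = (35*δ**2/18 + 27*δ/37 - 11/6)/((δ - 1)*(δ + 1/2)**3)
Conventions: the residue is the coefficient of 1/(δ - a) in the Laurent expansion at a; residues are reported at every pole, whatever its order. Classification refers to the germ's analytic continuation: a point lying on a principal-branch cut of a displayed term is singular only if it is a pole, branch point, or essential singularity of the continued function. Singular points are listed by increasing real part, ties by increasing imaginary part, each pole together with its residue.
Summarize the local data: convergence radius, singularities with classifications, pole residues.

Radius of convergence at 0: 1/2.
At -1/2: a pole of order 3; residue -2240/8991.
At 1: a pole of order 1; residue 2240/8991.

Denominator factor (δ + 1/2)^3: pole of order 3 at -1/2, modulus 1/2.
Denominator factor (δ - 1): pole of order 1 at 1, modulus 1.
The radius of convergence is the smallest modulus among the singular points: 1/2.
At the order-3 pole -1/2 set g(δ) = (δ - (-1/2))^3*f(δ) = (35*δ**2/18 + 27*δ/37 - 11/6)/(δ - 1).
Order-3 pole: residue = g''(a)/2; g''(-1/2) = -4480/8991, so the residue is -2240/8991.
At the order-1 pole 1 set g(δ) = (δ - (1))*f(δ) = (35*δ**2/18 + 27*δ/37 - 11/6)/(δ + 1/2)**3.
Simple pole: residue = g(a) at a = 1, which is 2240/8991.
List the singular points by increasing real part (a conjugate pair: the negative imaginary part first).


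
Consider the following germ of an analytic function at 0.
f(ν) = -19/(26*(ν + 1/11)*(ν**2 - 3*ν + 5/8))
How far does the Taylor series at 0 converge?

The radius of convergence is 1/11.

Denominator factor (ν + 1/11): pole of order 1 at -1/11, modulus 1/11.
Denominator factor (ν**2 - 3*ν + 5/8): discriminant 13/2, real irrational roots 3/2 + (1/4)*sqrt(26) and 3/2 - (1/4)*sqrt(26); poles of order 1, moduli 3/2 + (1/4)*sqrt(26) and 3/2 - (1/4)*sqrt(26).
The radius of convergence is the smallest modulus among the singular points: 1/11.


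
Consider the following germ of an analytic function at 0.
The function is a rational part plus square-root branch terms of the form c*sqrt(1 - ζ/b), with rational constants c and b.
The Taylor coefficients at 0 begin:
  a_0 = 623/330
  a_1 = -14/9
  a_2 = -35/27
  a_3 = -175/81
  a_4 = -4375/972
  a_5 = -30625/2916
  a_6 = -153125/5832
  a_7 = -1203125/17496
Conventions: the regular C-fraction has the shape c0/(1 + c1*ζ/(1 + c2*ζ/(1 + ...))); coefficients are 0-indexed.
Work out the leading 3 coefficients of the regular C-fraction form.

The regular C-fraction coefficients are [623/330, 220/267, -295/178].

Taylor coefficients (read off): a_0 = 623/330, a_1 = -14/9, a_2 = -35/27.
c0 = a_0 = 623/330. Peel one level at a time: if S = 1 + c*ζ/S' with S'(0) = 1, then c is the ζ-coefficient of S and S' = c*ζ/(S - 1).
S_1 = c0/f = 1 + (220/267)*ζ + (32450/23763)*ζ^2 + ...; c1 = 220/267.
S_2 = c1*ζ/(S_1 - 1) = 1 + (-295/178)*ζ + ...; c2 = -295/178.


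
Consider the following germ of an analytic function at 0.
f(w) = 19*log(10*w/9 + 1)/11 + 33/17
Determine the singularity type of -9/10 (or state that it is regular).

The point is a logarithmic branch point.

The term (19/11)*log(1 - w/(-9/10)) has argument 1 - -9/10/(-9/10) = 0 at -9/10: a logarithmic (infinitely-sheeted) branch point; the remaining terms are analytic or single-valued there.


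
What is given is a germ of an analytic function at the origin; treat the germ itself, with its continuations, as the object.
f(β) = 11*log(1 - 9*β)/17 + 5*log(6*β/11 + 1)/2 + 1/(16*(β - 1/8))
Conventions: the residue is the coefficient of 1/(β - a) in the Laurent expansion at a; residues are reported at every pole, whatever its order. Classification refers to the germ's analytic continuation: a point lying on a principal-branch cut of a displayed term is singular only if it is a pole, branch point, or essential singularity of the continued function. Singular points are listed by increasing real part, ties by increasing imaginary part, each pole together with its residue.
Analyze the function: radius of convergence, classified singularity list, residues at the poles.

Radius of convergence at 0: 1/9.
At -11/6: a logarithmic branch point.
At 1/9: a logarithmic branch point.
At 1/8: a pole of order 1; residue 1/16.

Denominator factor (β - 1/8): pole of order 1 at 1/8, modulus 1/8.
Branch term (5/2)*log(1 - β/(-11/6)): its argument vanishes at β = -11/6, a logarithmic branch point, modulus 11/6.
Branch term (11/17)*log(1 - β/(1/9)): its argument vanishes at β = 1/9, a logarithmic branch point, modulus 1/9.
The radius of convergence is the smallest modulus among the singular points: 1/9.
The branch terms are analytic at 1/8 and contribute nothing to the residue; only the rational part matters.
At the order-1 pole 1/8 set g(β) = (β - (1/8))*(rational part) = 1/16.
Simple pole: residue = g(a) at a = 1/8, which is 1/16.
List the singular points by increasing real part (a conjugate pair: the negative imaginary part first).


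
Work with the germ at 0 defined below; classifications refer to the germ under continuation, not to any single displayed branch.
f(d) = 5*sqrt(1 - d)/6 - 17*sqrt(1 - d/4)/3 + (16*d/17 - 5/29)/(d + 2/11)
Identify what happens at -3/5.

The point is a regular point.

Denominator factors: d + 2/11 = -23/55 at d = -3/5 — none vanishes.
Branch term sqrt(1 - d/(4)): argument at -3/5 is 23/20, nonzero, so -3/5 is not its branch point (a point on a principal cut is still regular for the continued germ).
Branch term sqrt(1 - d/(1)): argument at -3/5 is 8/5, nonzero, so -3/5 is not its branch point (a point on a principal cut is still regular for the continued germ).
So the germ continues analytically to -3/5.


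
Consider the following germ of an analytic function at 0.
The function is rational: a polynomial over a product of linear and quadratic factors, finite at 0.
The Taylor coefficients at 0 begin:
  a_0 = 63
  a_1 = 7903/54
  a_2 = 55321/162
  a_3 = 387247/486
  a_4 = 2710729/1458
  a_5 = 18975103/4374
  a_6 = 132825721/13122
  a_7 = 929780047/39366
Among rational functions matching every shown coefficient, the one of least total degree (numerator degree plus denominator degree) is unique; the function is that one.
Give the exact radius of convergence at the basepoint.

No rational of total degree below 2 reproduces all 8 coefficients; solving the [1/1] Pade equations on them gives f(v) = (5*v/18 - 27)/(v - 3/7), whose expansion matches every shown term.
Denominator factor (v - 3/7): pole of order 1 at 3/7, modulus 3/7.
The radius of convergence is the smallest modulus among the singular points: 3/7.

The radius of convergence is 3/7.


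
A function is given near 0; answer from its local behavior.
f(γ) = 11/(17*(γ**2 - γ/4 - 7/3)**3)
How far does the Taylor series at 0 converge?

Denominator factor (γ**2 - γ/4 - 7/3)^3: discriminant 451/48, real irrational roots 1/8 + (1/24)*sqrt(1353) and 1/8 - (1/24)*sqrt(1353); poles of order 3, moduli 1/8 + (1/24)*sqrt(1353) and -1/8 + (1/24)*sqrt(1353).
The radius of convergence is the smallest modulus among the singular points: -1/8 + (1/24)*sqrt(1353).

The radius of convergence is -1/8 + (1/24)*sqrt(1353).


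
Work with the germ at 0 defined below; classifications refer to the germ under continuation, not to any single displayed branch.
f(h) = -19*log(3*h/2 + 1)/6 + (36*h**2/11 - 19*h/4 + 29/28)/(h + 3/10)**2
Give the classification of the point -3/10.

The denominator factor h + 3/10 vanishes at -3/10 and appears to the power 2; the numerator there equals 42431/15400, nonzero, and no other factor vanishes.
The branch terms are analytic at this point.
Hence a pole whose order is the multiplicity, 2.

The point is a pole of order 2.
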